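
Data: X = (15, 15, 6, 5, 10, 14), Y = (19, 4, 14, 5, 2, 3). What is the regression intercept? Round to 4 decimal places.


a = ybar - b*xbar, where b = sum((xi-xbar)(yi-ybar)) / sum((xi-xbar)^2)
n = 6, xbar = 65/6 ≈ 10.833333, ybar = 47/6 ≈ 7.833333
Sxy = sum((xi-xbar)(yi-ybar)) = 41/6 ≈ 6.833333
Sxx = sum((xi-xbar)^2) = 617/6 ≈ 102.833333
b = Sxy / Sxx = 41/617 ≈ 0.066451
a = 7.833333 - 0.066451 * 10.833333 = 4389/617 ≈ 7.113452

7.1135


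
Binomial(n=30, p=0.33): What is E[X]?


E[X] = n*p = 30 * 0.33 = 9.9

9.9


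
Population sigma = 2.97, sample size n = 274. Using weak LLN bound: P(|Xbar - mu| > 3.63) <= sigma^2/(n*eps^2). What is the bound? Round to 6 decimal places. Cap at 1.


bound = min(1, sigma^2/(n*eps^2))
sigma^2 = 2.97^2 = 8.8209
n*eps^2 = 274 * 3.63^2 = 274 * 13.1769 = 3610.4706
sigma^2/(n*eps^2) = 8.8209 / 3610.4706 ≈ 0.00244314

0.002443


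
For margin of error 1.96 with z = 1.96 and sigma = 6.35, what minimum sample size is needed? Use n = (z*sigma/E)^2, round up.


z*sigma/E = 1.96 * 6.35 / 1.96 = 6.35
(z*sigma/E)^2 = 40.3225
round up: n = 41

41


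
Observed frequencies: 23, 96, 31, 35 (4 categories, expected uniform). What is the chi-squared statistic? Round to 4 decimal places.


chi2 = sum((O-E)^2/E), E = total/4
total = 185, E = 185/4 = 46.25
(23 - 46.25)^2 / 46.25 = 540.5625 / 46.25 = 8649/740 ≈ 11.687838
(96 - 46.25)^2 / 46.25 = 2475.0625 / 46.25 = 39601/740 ≈ 53.514865
(31 - 46.25)^2 / 46.25 = 232.5625 / 46.25 = 3721/740 ≈ 5.028378
(35 - 46.25)^2 / 46.25 = 126.5625 / 46.25 = 405/148 ≈ 2.736486
chi2 = 13499/185 ≈ 72.967568

72.9676


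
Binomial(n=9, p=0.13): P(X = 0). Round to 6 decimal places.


P = C(n,k) * p^k * (1-p)^(n-k)
C(9,0) = 1
p^k = 0.13^0 = 1
(1-p)^(n-k) = 0.87^9 ≈ 0.2855442
P = 1 * 1 * 0.2855442 ≈ 0.285544

0.285544


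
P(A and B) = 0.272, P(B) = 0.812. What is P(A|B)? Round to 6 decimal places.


P(A|B) = P(A and B) / P(B) = 0.272 / 0.812 = 68/203 ≈ 0.33497537

0.334975


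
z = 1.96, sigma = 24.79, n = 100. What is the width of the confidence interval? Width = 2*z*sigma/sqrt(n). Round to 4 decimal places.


width = 2*z*sigma/sqrt(n)
2*z*sigma = 2 * 1.96 * 24.79 = 97.1768
sqrt(100) = 10
width = 97.1768 / 10 = 9.71768

9.7177


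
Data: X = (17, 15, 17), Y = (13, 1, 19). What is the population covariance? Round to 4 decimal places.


Cov = (1/n)*sum((xi-xbar)(yi-ybar))
n = 3, xbar = 49/3 ≈ 16.333333, ybar = 33/3 = 11
sum((xi-xbar)(yi-ybar)) = 20
Cov = 20 / 3 = 20/3 ≈ 6.666667

6.6667


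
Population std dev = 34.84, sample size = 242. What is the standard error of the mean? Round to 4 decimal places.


SE = sigma / sqrt(n)
sqrt(242) ≈ 15.556349
SE = 34.84 / 15.556349 ≈ 2.239600

2.2396


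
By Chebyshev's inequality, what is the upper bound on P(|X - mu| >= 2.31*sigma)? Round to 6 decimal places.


P <= 1/k^2
k^2 = 2.31^2 = 5.3361
1/k^2 = 1 / 5.3361 ≈ 0.18740278

0.187403


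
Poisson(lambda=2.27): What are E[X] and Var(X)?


E[X] = Var(X) = lambda = 2.27

2.27, 2.27


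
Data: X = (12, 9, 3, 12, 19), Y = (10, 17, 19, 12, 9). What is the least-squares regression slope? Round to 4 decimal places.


b = sum((xi-xbar)(yi-ybar)) / sum((xi-xbar)^2)
n = 5, xbar = 55/5 = 11, ybar = 67/5 = 13.4
Sxy = sum((xi-xbar)(yi-ybar)) = -92
Sxx = sum((xi-xbar)^2) = 134
b = Sxy / Sxx = -46/67 ≈ -0.686567

-0.6866


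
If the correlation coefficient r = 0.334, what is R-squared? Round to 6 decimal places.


R^2 = r^2 = (0.334)^2 = 0.111556

0.111556


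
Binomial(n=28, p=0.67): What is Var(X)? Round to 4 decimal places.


Var = n*p*(1-p) = 28 * 0.67 * 0.33 = 6.1908

6.1908


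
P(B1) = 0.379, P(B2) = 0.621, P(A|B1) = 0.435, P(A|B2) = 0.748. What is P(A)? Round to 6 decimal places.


P(A) = P(A|B1)*P(B1) + P(A|B2)*P(B2)
P(A|B1)*P(B1) = 0.435 * 0.379 = 0.164865
P(A|B2)*P(B2) = 0.748 * 0.621 = 0.464508
P(A) = 0.164865 + 0.464508 = 0.629373

0.629373


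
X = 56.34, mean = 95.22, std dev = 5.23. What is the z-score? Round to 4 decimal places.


z = (X - mu) / sigma
X - mu = 56.34 - 95.22 = -38.88
z = -38.88 / 5.23 = -3888/523 ≈ -7.434034

-7.4340


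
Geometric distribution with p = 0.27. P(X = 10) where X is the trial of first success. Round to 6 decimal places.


P = (1-p)^(k-1) * p
(1-p)^(k-1) = 0.73^9 ≈ 0.05887159
P = 0.05887159 * 0.27 ≈ 0.01589533

0.015895


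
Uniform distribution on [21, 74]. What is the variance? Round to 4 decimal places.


Var = (b-a)^2 / 12
(b-a)^2 = (74 - 21)^2 = 2809
Var = 2809/12 ≈ 234.083333

234.0833


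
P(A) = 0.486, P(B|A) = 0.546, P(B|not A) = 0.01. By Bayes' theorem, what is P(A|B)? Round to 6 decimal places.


P(A|B) = P(B|A)*P(A) / P(B), P(B) = P(B|A)*P(A) + P(B|not A)*P(not A)
P(B|A)*P(A) = 0.546 * 0.486 = 0.265356
P(B|not A)*P(not A) = 0.01 * 0.514 = 0.00514
P(B) = 0.265356 + 0.00514 = 0.270496
P(A|B) = 0.265356 / 0.270496 ≈ 0.98099787

0.980998


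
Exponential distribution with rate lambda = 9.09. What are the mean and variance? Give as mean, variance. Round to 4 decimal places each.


mean = 1/lam, var = 1/lam^2
mean = 1 / 9.09 = 100/909 ≈ 0.110011
lam^2 = 9.09^2 = 82.6281
var = 1 / 82.6281 ≈ 0.012102

0.1100, 0.0121


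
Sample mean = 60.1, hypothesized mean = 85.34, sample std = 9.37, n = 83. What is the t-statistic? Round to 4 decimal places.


t = (xbar - mu0) / (s/sqrt(n))
xbar - mu0 = 60.1 - 85.34 = -25.24
sqrt(83) ≈ 9.11043358
s/sqrt(n) = 9.37 / 9.11043358 ≈ 1.02849112
t = -25.24 / 1.02849112 ≈ -24.540805

-24.5408


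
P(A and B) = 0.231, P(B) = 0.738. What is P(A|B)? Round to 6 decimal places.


P(A|B) = P(A and B) / P(B) = 0.231 / 0.738 = 77/246 ≈ 0.31300813

0.313008


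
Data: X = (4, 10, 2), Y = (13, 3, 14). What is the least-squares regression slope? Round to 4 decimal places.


b = sum((xi-xbar)(yi-ybar)) / sum((xi-xbar)^2)
n = 3, xbar = 16/3 ≈ 5.333333, ybar = 30/3 = 10
Sxy = sum((xi-xbar)(yi-ybar)) = -50
Sxx = sum((xi-xbar)^2) = 104/3 ≈ 34.666667
b = Sxy / Sxx = -75/52 ≈ -1.442308

-1.4423


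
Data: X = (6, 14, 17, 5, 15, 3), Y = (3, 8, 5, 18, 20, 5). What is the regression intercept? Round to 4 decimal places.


a = ybar - b*xbar, where b = sum((xi-xbar)(yi-ybar)) / sum((xi-xbar)^2)
n = 6, xbar = 60/6 = 10, ybar = 59/6 ≈ 9.833333
Sxy = sum((xi-xbar)(yi-ybar)) = 30
Sxx = sum((xi-xbar)^2) = 180
b = Sxy / Sxx = 1/6 ≈ 0.166667
a = 9.833333 - 0.166667 * 10 = 49/6 ≈ 8.166667

8.1667


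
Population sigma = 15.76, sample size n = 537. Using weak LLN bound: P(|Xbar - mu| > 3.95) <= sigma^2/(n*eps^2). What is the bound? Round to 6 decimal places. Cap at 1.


bound = min(1, sigma^2/(n*eps^2))
sigma^2 = 15.76^2 = 248.3776
n*eps^2 = 537 * 3.95^2 = 537 * 15.6025 = 8378.5425
sigma^2/(n*eps^2) = 248.3776 / 8378.5425 ≈ 0.02964449

0.029644


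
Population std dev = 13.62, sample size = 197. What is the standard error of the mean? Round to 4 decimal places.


SE = sigma / sqrt(n)
sqrt(197) ≈ 14.035669
SE = 13.62 / 14.035669 ≈ 0.970385

0.9704


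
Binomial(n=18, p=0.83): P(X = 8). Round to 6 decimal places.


P = C(n,k) * p^k * (1-p)^(n-k)
C(18,8) = 43758
p^k = 0.83^8 ≈ 0.2252292
(1-p)^(n-k) = 0.17^10 ≈ 0.00000002015994
P = 43758 * 0.2252292 * 0.00000002015994 ≈ 0.000199

0.000199


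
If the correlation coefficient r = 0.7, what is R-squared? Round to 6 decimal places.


R^2 = r^2 = (0.7)^2 = 0.49

0.490000


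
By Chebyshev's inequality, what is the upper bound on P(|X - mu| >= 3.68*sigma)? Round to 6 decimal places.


P <= 1/k^2
k^2 = 3.68^2 = 13.5424
1/k^2 = 1 / 13.5424 = 625/8464 ≈ 0.07384216

0.073842


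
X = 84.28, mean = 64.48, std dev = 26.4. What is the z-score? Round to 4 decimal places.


z = (X - mu) / sigma
X - mu = 84.28 - 64.48 = 19.8
z = 19.8 / 26.4 = 0.75

0.7500


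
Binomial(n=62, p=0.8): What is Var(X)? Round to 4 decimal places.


Var = n*p*(1-p) = 62 * 0.8 * 0.2 = 9.92

9.9200


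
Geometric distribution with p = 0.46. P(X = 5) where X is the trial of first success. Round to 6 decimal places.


P = (1-p)^(k-1) * p
(1-p)^(k-1) = 0.54^4 = 0.08503056
P = 0.08503056 * 0.46 ≈ 0.03911406

0.039114


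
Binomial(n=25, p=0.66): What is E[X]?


E[X] = n*p = 25 * 0.66 = 16.5

16.5


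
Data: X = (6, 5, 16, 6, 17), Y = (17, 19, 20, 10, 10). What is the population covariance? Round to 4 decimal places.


Cov = (1/n)*sum((xi-xbar)(yi-ybar))
n = 5, xbar = 50/5 = 10, ybar = 76/5 = 15.2
sum((xi-xbar)(yi-ybar)) = -13
Cov = -13 / 5 = -2.6

-2.6000


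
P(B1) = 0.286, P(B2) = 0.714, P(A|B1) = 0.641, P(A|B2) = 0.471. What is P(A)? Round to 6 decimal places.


P(A) = P(A|B1)*P(B1) + P(A|B2)*P(B2)
P(A|B1)*P(B1) = 0.641 * 0.286 = 0.183326
P(A|B2)*P(B2) = 0.471 * 0.714 = 0.336294
P(A) = 0.183326 + 0.336294 = 0.51962

0.519620


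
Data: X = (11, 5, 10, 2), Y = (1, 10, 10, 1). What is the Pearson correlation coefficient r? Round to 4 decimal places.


r = sum((xi-xbar)(yi-ybar)) / sqrt(sum((xi-xbar)^2) * sum((yi-ybar)^2))
n = 4, xbar = 28/4 = 7, ybar = 22/4 = 5.5
Sxy = sum((xi-xbar)(yi-ybar)) = 9
Sxx = sum((xi-xbar)^2) = 54
Syy = sum((yi-ybar)^2) = 81
sqrt(Sxx*Syy) ≈ 66.136223
r = Sxy / sqrt(Sxx*Syy) = 9 / 66.136223 ≈ 0.136083

0.1361


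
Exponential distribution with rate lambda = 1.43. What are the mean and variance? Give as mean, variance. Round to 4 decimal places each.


mean = 1/lam, var = 1/lam^2
mean = 1 / 1.43 = 100/143 ≈ 0.699301
lam^2 = 1.43^2 = 2.0449
var = 1 / 2.0449 ≈ 0.489021

0.6993, 0.4890


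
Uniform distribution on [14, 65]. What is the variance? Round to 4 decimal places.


Var = (b-a)^2 / 12
(b-a)^2 = (65 - 14)^2 = 2601
Var = 2601/12 = 216.75

216.7500


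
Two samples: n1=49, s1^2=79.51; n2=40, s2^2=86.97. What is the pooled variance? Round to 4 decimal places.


sp^2 = ((n1-1)*s1^2 + (n2-1)*s2^2)/(n1+n2-2)
(n1-1)*s1^2 = 48 * 79.51 = 3816.48
(n2-1)*s2^2 = 39 * 86.97 = 3391.83
numerator = 3816.48 + 3391.83 = 7208.31
n1+n2-2 = 87
sp^2 = 7208.31 / 87 = 240277/2900 ≈ 82.854138

82.8541


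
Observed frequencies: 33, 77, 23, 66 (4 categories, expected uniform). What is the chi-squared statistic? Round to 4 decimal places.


chi2 = sum((O-E)^2/E), E = total/4
total = 199, E = 199/4 = 49.75
(33 - 49.75)^2 / 49.75 = 280.5625 / 49.75 = 4489/796 ≈ 5.639447
(77 - 49.75)^2 / 49.75 = 742.5625 / 49.75 = 11881/796 ≈ 14.925879
(23 - 49.75)^2 / 49.75 = 715.5625 / 49.75 = 11449/796 ≈ 14.383166
(66 - 49.75)^2 / 49.75 = 264.0625 / 49.75 = 4225/796 ≈ 5.307789
chi2 = 8011/199 ≈ 40.256281

40.2563


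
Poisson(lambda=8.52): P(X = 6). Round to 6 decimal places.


P = e^(-lam) * lam^k / k!
e^(-8.52) ≈ 0.0001994394
lam^k = 8.52^6 ≈ 382505.398184
k! = 6! = 720
P = 0.0001994394 * 382505.398184 / 720 ≈ 0.105954

0.105954


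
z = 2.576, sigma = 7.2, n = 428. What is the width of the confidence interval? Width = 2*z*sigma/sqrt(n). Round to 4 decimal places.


width = 2*z*sigma/sqrt(n)
2*z*sigma = 2 * 2.576 * 7.2 = 37.0944
sqrt(428) ≈ 20.688161
width = 37.0944 / 20.688161 ≈ 1.793026

1.7930


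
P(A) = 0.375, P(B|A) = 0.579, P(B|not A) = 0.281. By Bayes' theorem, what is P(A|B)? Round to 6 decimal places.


P(A|B) = P(B|A)*P(A) / P(B), P(B) = P(B|A)*P(A) + P(B|not A)*P(not A)
P(B|A)*P(A) = 0.579 * 0.375 = 0.217125
P(B|not A)*P(not A) = 0.281 * 0.625 = 0.175625
P(B) = 0.217125 + 0.175625 = 0.39275
P(A|B) = 0.217125 / 0.39275 = 1737/3142 ≈ 0.55283259

0.552833


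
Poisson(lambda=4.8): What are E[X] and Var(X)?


E[X] = Var(X) = lambda = 4.8

4.8, 4.8


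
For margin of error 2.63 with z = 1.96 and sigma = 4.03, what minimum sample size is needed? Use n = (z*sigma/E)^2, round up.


z*sigma/E = 1.96 * 4.03 / 2.63 = 19747/6575 ≈ 3.003346
(z*sigma/E)^2 ≈ 9.020087
round up: n = 10

10


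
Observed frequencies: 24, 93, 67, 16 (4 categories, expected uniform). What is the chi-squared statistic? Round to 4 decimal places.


chi2 = sum((O-E)^2/E), E = total/4
total = 200, E = 200/4 = 50
(24 - 50)^2 / 50 = 676 / 50 = 13.52
(93 - 50)^2 / 50 = 1849 / 50 = 36.98
(67 - 50)^2 / 50 = 289 / 50 = 5.78
(16 - 50)^2 / 50 = 1156 / 50 = 23.12
chi2 = 79.4

79.4000


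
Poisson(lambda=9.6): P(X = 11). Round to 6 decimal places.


P = e^(-lam) * lam^k / k!
e^(-9.6) ≈ 0.00006772874
lam^k = 9.6^11 ≈ 63823933055.184100
k! = 11! = 39916800
P = 0.00006772874 * 63823933055.184100 / 39916800 ≈ 0.108293

0.108293


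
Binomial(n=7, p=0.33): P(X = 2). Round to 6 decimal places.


P = C(n,k) * p^k * (1-p)^(n-k)
C(7,2) = 21
p^k = 0.33^2 = 0.1089
(1-p)^(n-k) = 0.67^5 ≈ 0.1350125
P = 21 * 0.1089 * 0.1350125 ≈ 0.308760

0.308760


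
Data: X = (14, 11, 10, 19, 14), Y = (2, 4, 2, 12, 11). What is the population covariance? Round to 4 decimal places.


Cov = (1/n)*sum((xi-xbar)(yi-ybar))
n = 5, xbar = 68/5 = 13.6, ybar = 31/5 = 6.2
sum((xi-xbar)(yi-ybar)) = 52.4
Cov = 52.4 / 5 = 10.48

10.4800


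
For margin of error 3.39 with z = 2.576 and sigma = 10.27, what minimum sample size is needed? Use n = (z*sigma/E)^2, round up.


z*sigma/E = 2.576 * 10.27 / 3.39 ≈ 7.803988
(z*sigma/E)^2 ≈ 60.902232
round up: n = 61

61


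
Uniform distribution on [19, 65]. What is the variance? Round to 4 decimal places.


Var = (b-a)^2 / 12
(b-a)^2 = (65 - 19)^2 = 2116
Var = 2116/12 ≈ 176.333333

176.3333


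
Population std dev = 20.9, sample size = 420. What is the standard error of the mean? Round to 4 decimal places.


SE = sigma / sqrt(n)
sqrt(420) ≈ 20.493902
SE = 20.9 / 20.493902 ≈ 1.019816

1.0198


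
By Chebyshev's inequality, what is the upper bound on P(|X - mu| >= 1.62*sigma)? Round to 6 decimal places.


P <= 1/k^2
k^2 = 1.62^2 = 2.6244
1/k^2 = 1 / 2.6244 = 2500/6561 ≈ 0.38103948

0.381039


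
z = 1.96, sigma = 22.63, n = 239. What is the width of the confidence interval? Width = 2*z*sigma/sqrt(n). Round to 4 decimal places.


width = 2*z*sigma/sqrt(n)
2*z*sigma = 2 * 1.96 * 22.63 = 88.7096
sqrt(239) ≈ 15.459625
width = 88.7096 / 15.459625 ≈ 5.738147

5.7381


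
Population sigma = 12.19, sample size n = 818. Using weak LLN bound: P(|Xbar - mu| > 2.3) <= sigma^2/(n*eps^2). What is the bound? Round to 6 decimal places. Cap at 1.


bound = min(1, sigma^2/(n*eps^2))
sigma^2 = 12.19^2 = 148.5961
n*eps^2 = 818 * 2.3^2 = 818 * 5.29 = 4327.22
sigma^2/(n*eps^2) = 148.5961 / 4327.22 ≈ 0.03433985

0.034340


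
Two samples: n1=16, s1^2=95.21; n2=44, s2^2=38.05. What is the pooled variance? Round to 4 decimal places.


sp^2 = ((n1-1)*s1^2 + (n2-1)*s2^2)/(n1+n2-2)
(n1-1)*s1^2 = 15 * 95.21 = 1428.15
(n2-1)*s2^2 = 43 * 38.05 = 1636.15
numerator = 1428.15 + 1636.15 = 3064.3
n1+n2-2 = 58
sp^2 = 3064.3 / 58 = 30643/580 ≈ 52.832759

52.8328


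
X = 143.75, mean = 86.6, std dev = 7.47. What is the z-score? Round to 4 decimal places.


z = (X - mu) / sigma
X - mu = 143.75 - 86.6 = 57.15
z = 57.15 / 7.47 = 635/83 ≈ 7.650602

7.6506


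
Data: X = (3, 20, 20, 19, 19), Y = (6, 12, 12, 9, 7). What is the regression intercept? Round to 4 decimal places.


a = ybar - b*xbar, where b = sum((xi-xbar)(yi-ybar)) / sum((xi-xbar)^2)
n = 5, xbar = 81/5 = 16.2, ybar = 46/5 = 9.2
Sxy = sum((xi-xbar)(yi-ybar)) = 56.8
Sxx = sum((xi-xbar)^2) = 218.8
b = Sxy / Sxx = 142/547 ≈ 0.259598
a = 9.2 - 0.259598 * 16.2 = 2732/547 ≈ 4.994516

4.9945


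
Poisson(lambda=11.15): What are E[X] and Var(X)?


E[X] = Var(X) = lambda = 11.15

11.15, 11.15


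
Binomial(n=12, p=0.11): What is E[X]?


E[X] = n*p = 12 * 0.11 = 1.32

1.32


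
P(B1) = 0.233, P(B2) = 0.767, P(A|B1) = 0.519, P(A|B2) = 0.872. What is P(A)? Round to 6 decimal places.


P(A) = P(A|B1)*P(B1) + P(A|B2)*P(B2)
P(A|B1)*P(B1) = 0.519 * 0.233 = 0.120927
P(A|B2)*P(B2) = 0.872 * 0.767 = 0.668824
P(A) = 0.120927 + 0.668824 = 0.789751

0.789751


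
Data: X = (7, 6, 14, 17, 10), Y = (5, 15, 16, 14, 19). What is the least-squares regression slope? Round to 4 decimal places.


b = sum((xi-xbar)(yi-ybar)) / sum((xi-xbar)^2)
n = 5, xbar = 54/5 = 10.8, ybar = 69/5 = 13.8
Sxy = sum((xi-xbar)(yi-ybar)) = 31.8
Sxx = sum((xi-xbar)^2) = 86.8
b = Sxy / Sxx = 159/434 ≈ 0.366359

0.3664


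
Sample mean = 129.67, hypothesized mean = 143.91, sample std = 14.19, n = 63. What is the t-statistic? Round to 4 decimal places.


t = (xbar - mu0) / (s/sqrt(n))
xbar - mu0 = 129.67 - 143.91 = -14.24
sqrt(63) ≈ 7.93725393
s/sqrt(n) = 14.19 / 7.93725393 ≈ 1.78777196
t = -14.24 / 1.78777196 ≈ -7.965222

-7.9652


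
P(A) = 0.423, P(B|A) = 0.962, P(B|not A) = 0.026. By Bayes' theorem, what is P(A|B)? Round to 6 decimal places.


P(A|B) = P(B|A)*P(A) / P(B), P(B) = P(B|A)*P(A) + P(B|not A)*P(not A)
P(B|A)*P(A) = 0.962 * 0.423 = 0.406926
P(B|not A)*P(not A) = 0.026 * 0.577 = 0.015002
P(B) = 0.406926 + 0.015002 = 0.421928
P(A|B) = 0.406926 / 0.421928 ≈ 0.96444417

0.964444


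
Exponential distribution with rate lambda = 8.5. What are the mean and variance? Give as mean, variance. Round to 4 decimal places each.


mean = 1/lam, var = 1/lam^2
mean = 1 / 8.5 = 2/17 ≈ 0.117647
lam^2 = 8.5^2 = 72.25
var = 1 / 72.25 = 4/289 ≈ 0.013841

0.1176, 0.0138


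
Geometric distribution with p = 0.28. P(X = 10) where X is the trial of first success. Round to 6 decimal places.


P = (1-p)^(k-1) * p
(1-p)^(k-1) = 0.72^9 ≈ 0.05199870
P = 0.05199870 * 0.28 ≈ 0.01455964

0.014560


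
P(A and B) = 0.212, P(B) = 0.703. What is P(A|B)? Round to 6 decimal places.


P(A|B) = P(A and B) / P(B) = 0.212 / 0.703 = 212/703 ≈ 0.30156472

0.301565


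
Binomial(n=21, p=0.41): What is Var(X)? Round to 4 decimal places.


Var = n*p*(1-p) = 21 * 0.41 * 0.59 = 5.0799

5.0799


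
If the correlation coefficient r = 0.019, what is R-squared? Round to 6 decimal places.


R^2 = r^2 = (0.019)^2 = 0.000361

0.000361


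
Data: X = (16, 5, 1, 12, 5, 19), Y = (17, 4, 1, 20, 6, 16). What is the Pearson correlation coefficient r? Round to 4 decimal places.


r = sum((xi-xbar)(yi-ybar)) / sqrt(sum((xi-xbar)^2) * sum((yi-ybar)^2))
n = 6, xbar = 58/6 = 29/3 ≈ 9.666667, ybar = 64/6 = 32/3 ≈ 10.666667
Sxy = sum((xi-xbar)(yi-ybar)) = 745/3 ≈ 248.333333
Sxx = sum((xi-xbar)^2) = 754/3 ≈ 251.333333
Syy = sum((yi-ybar)^2) = 946/3 ≈ 315.333333
sqrt(Sxx*Syy) ≈ 281.520475
r = Sxy / sqrt(Sxx*Syy) = 248.333333 / 281.520475 ≈ 0.882115

0.8821


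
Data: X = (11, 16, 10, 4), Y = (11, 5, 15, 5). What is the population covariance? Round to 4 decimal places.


Cov = (1/n)*sum((xi-xbar)(yi-ybar))
n = 4, xbar = 41/4 = 10.25, ybar = 36/4 = 9
sum((xi-xbar)(yi-ybar)) = 2
Cov = 2 / 4 = 0.5

0.5000


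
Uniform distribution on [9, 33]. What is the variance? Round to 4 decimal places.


Var = (b-a)^2 / 12
(b-a)^2 = (33 - 9)^2 = 576
Var = 576/12 = 48

48.0000


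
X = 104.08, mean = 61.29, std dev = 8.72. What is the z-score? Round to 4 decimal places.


z = (X - mu) / sigma
X - mu = 104.08 - 61.29 = 42.79
z = 42.79 / 8.72 = 4279/872 ≈ 4.907110

4.9071


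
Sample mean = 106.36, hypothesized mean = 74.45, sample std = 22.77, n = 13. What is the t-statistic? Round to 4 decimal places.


t = (xbar - mu0) / (s/sqrt(n))
xbar - mu0 = 106.36 - 74.45 = 31.91
sqrt(13) ≈ 3.60555128
s/sqrt(n) = 22.77 / 3.60555128 ≈ 6.31526173
t = 31.91 / 6.31526173 ≈ 5.052839

5.0528


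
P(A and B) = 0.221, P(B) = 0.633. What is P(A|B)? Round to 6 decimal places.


P(A|B) = P(A and B) / P(B) = 0.221 / 0.633 = 221/633 ≈ 0.34913112

0.349131


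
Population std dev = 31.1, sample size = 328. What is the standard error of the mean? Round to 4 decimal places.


SE = sigma / sqrt(n)
sqrt(328) ≈ 18.110770
SE = 31.1 / 18.110770 ≈ 1.717210

1.7172


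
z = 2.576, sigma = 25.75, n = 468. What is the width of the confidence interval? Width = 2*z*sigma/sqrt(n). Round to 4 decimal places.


width = 2*z*sigma/sqrt(n)
2*z*sigma = 2 * 2.576 * 25.75 = 132.664
sqrt(468) ≈ 21.633308
width = 132.664 / 21.633308 ≈ 6.132396

6.1324


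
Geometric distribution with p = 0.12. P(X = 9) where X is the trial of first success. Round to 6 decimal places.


P = (1-p)^(k-1) * p
(1-p)^(k-1) = 0.88^8 ≈ 0.3596345
P = 0.3596345 * 0.12 ≈ 0.04315614

0.043156


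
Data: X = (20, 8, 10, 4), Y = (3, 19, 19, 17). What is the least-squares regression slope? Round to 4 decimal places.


b = sum((xi-xbar)(yi-ybar)) / sum((xi-xbar)^2)
n = 4, xbar = 42/4 = 10.5, ybar = 58/4 = 14.5
Sxy = sum((xi-xbar)(yi-ybar)) = -139
Sxx = sum((xi-xbar)^2) = 139
b = Sxy / Sxx = -1

-1.0000


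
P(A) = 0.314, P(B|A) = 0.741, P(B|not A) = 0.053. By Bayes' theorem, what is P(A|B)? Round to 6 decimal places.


P(A|B) = P(B|A)*P(A) / P(B), P(B) = P(B|A)*P(A) + P(B|not A)*P(not A)
P(B|A)*P(A) = 0.741 * 0.314 = 0.232674
P(B|not A)*P(not A) = 0.053 * 0.686 = 0.036358
P(B) = 0.232674 + 0.036358 = 0.269032
P(A|B) = 0.232674 / 0.269032 ≈ 0.86485623

0.864856


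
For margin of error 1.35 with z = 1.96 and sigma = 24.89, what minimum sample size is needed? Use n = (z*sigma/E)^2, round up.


z*sigma/E = 1.96 * 24.89 / 1.35 = 121961/3375 ≈ 36.136593
(z*sigma/E)^2 ≈ 1305.853324
round up: n = 1306

1306


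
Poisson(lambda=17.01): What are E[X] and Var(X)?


E[X] = Var(X) = lambda = 17.01

17.01, 17.01


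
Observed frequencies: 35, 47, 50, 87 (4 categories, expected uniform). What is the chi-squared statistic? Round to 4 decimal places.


chi2 = sum((O-E)^2/E), E = total/4
total = 219, E = 219/4 = 54.75
(35 - 54.75)^2 / 54.75 = 390.0625 / 54.75 = 6241/876 ≈ 7.124429
(47 - 54.75)^2 / 54.75 = 60.0625 / 54.75 = 961/876 ≈ 1.097032
(50 - 54.75)^2 / 54.75 = 22.5625 / 54.75 = 361/876 ≈ 0.412100
(87 - 54.75)^2 / 54.75 = 1040.0625 / 54.75 = 5547/292 ≈ 18.996575
chi2 = 2017/73 ≈ 27.630137

27.6301


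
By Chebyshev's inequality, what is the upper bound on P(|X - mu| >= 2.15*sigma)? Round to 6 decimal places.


P <= 1/k^2
k^2 = 2.15^2 = 4.6225
1/k^2 = 1 / 4.6225 = 400/1849 ≈ 0.21633315

0.216333


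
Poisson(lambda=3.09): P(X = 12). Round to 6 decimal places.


P = e^(-lam) * lam^k / k!
e^(-3.09) ≈ 0.04550195
lam^k = 3.09^12 ≈ 757707.791466
k! = 12! = 479001600
P = 0.04550195 * 757707.791466 / 479001600 ≈ 0.000072

0.000072


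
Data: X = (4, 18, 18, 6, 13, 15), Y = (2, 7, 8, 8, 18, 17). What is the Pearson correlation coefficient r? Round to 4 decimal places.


r = sum((xi-xbar)(yi-ybar)) / sqrt(sum((xi-xbar)^2) * sum((yi-ybar)^2))
n = 6, xbar = 74/6 = 37/3 ≈ 12.333333, ybar = 60/6 = 10
Sxy = sum((xi-xbar)(yi-ybar)) = 75
Sxx = sum((xi-xbar)^2) = 544/3 ≈ 181.333333
Syy = sum((yi-ybar)^2) = 194
sqrt(Sxx*Syy) ≈ 187.559768
r = Sxy / sqrt(Sxx*Syy) = 75 / 187.559768 ≈ 0.399873

0.3999


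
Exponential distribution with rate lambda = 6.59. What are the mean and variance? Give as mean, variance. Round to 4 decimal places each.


mean = 1/lam, var = 1/lam^2
mean = 1 / 6.59 = 100/659 ≈ 0.151745
lam^2 = 6.59^2 = 43.4281
var = 1 / 43.4281 ≈ 0.023027

0.1517, 0.0230


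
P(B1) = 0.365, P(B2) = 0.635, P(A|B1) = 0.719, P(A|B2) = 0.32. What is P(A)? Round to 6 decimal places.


P(A) = P(A|B1)*P(B1) + P(A|B2)*P(B2)
P(A|B1)*P(B1) = 0.719 * 0.365 = 0.262435
P(A|B2)*P(B2) = 0.32 * 0.635 = 0.2032
P(A) = 0.262435 + 0.2032 = 0.465635

0.465635


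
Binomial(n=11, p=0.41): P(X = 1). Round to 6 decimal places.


P = C(n,k) * p^k * (1-p)^(n-k)
C(11,1) = 11
p^k = 0.41^1 = 0.41
(1-p)^(n-k) = 0.59^10 ≈ 0.005111168
P = 11 * 0.41 * 0.005111168 ≈ 0.023051

0.023051


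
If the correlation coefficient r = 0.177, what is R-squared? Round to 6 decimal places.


R^2 = r^2 = (0.177)^2 = 0.031329

0.031329


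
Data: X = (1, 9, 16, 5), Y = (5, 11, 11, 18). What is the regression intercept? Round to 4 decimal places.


a = ybar - b*xbar, where b = sum((xi-xbar)(yi-ybar)) / sum((xi-xbar)^2)
n = 4, xbar = 31/4 = 7.75, ybar = 45/4 = 11.25
Sxy = sum((xi-xbar)(yi-ybar)) = 21.25
Sxx = sum((xi-xbar)^2) = 122.75
b = Sxy / Sxx = 85/491 ≈ 0.173116
a = 11.25 - 0.173116 * 7.75 = 4865/491 ≈ 9.908350

9.9084


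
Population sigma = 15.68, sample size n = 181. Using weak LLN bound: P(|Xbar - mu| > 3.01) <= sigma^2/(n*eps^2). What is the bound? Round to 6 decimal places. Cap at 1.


bound = min(1, sigma^2/(n*eps^2))
sigma^2 = 15.68^2 = 245.8624
n*eps^2 = 181 * 3.01^2 = 181 * 9.0601 = 1639.8781
sigma^2/(n*eps^2) = 245.8624 / 1639.8781 ≈ 0.14992724

0.149927


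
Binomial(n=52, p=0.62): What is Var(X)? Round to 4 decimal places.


Var = n*p*(1-p) = 52 * 0.62 * 0.38 = 12.2512

12.2512


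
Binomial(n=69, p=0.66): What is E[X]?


E[X] = n*p = 69 * 0.66 = 45.54

45.54


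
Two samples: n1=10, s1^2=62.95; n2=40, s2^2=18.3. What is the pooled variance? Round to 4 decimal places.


sp^2 = ((n1-1)*s1^2 + (n2-1)*s2^2)/(n1+n2-2)
(n1-1)*s1^2 = 9 * 62.95 = 566.55
(n2-1)*s2^2 = 39 * 18.3 = 713.7
numerator = 566.55 + 713.7 = 1280.25
n1+n2-2 = 48
sp^2 = 1280.25 / 48 = 26.671875

26.6719


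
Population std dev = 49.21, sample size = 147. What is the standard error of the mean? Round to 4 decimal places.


SE = sigma / sqrt(n)
sqrt(147) ≈ 12.124356
SE = 49.21 / 12.124356 ≈ 4.058772

4.0588


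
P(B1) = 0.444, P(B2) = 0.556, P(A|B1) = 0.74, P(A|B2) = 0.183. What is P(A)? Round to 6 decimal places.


P(A) = P(A|B1)*P(B1) + P(A|B2)*P(B2)
P(A|B1)*P(B1) = 0.74 * 0.444 = 0.32856
P(A|B2)*P(B2) = 0.183 * 0.556 = 0.101748
P(A) = 0.32856 + 0.101748 = 0.430308

0.430308


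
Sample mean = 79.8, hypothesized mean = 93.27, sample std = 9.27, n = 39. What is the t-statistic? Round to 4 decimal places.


t = (xbar - mu0) / (s/sqrt(n))
xbar - mu0 = 79.8 - 93.27 = -13.47
sqrt(39) ≈ 6.24499800
s/sqrt(n) = 9.27 / 6.24499800 ≈ 1.48438799
t = -13.47 / 1.48438799 ≈ -9.074447

-9.0744


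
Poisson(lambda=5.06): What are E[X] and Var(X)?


E[X] = Var(X) = lambda = 5.06

5.06, 5.06


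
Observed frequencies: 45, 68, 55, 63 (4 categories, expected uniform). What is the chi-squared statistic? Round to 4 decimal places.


chi2 = sum((O-E)^2/E), E = total/4
total = 231, E = 231/4 = 57.75
(45 - 57.75)^2 / 57.75 = 162.5625 / 57.75 = 867/308 ≈ 2.814935
(68 - 57.75)^2 / 57.75 = 105.0625 / 57.75 = 1681/924 ≈ 1.819264
(55 - 57.75)^2 / 57.75 = 7.5625 / 57.75 = 11/84 ≈ 0.130952
(63 - 57.75)^2 / 57.75 = 27.5625 / 57.75 = 21/44 ≈ 0.477273
chi2 = 173/33 ≈ 5.242424

5.2424


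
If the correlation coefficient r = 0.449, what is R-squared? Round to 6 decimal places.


R^2 = r^2 = (0.449)^2 = 0.201601

0.201601


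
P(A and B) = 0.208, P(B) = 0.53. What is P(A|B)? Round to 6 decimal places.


P(A|B) = P(A and B) / P(B) = 0.208 / 0.53 = 104/265 ≈ 0.39245283

0.392453


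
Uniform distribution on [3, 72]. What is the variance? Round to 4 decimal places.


Var = (b-a)^2 / 12
(b-a)^2 = (72 - 3)^2 = 4761
Var = 4761/12 = 396.75

396.7500


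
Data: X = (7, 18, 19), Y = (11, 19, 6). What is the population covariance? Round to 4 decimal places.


Cov = (1/n)*sum((xi-xbar)(yi-ybar))
n = 3, xbar = 44/3 ≈ 14.666667, ybar = 36/3 = 12
sum((xi-xbar)(yi-ybar)) = 5
Cov = 5 / 3 = 5/3 ≈ 1.666667

1.6667


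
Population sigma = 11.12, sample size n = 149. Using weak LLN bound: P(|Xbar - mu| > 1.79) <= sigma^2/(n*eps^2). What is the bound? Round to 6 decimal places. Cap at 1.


bound = min(1, sigma^2/(n*eps^2))
sigma^2 = 11.12^2 = 123.6544
n*eps^2 = 149 * 1.79^2 = 149 * 3.2041 = 477.4109
sigma^2/(n*eps^2) = 123.6544 / 477.4109 ≈ 0.25901042

0.259010


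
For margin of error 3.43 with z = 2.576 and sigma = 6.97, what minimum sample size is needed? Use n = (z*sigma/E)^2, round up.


z*sigma/E = 2.576 * 6.97 / 3.43 = 32062/6125 ≈ 5.234612
(z*sigma/E)^2 ≈ 27.401165
round up: n = 28

28


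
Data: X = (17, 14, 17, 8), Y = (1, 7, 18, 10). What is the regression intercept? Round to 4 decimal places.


a = ybar - b*xbar, where b = sum((xi-xbar)(yi-ybar)) / sum((xi-xbar)^2)
n = 4, xbar = 56/4 = 14, ybar = 36/4 = 9
Sxy = sum((xi-xbar)(yi-ybar)) = -3
Sxx = sum((xi-xbar)^2) = 54
b = Sxy / Sxx = -1/18 ≈ -0.055556
a = 9 - (-0.055556) * 14 = 88/9 ≈ 9.777778

9.7778


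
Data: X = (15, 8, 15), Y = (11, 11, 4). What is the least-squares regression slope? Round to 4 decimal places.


b = sum((xi-xbar)(yi-ybar)) / sum((xi-xbar)^2)
n = 3, xbar = 38/3 ≈ 12.666667, ybar = 26/3 ≈ 8.666667
Sxy = sum((xi-xbar)(yi-ybar)) = -49/3 ≈ -16.333333
Sxx = sum((xi-xbar)^2) = 98/3 ≈ 32.666667
b = Sxy / Sxx = -0.5

-0.5000


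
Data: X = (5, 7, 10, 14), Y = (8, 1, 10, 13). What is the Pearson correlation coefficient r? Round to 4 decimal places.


r = sum((xi-xbar)(yi-ybar)) / sqrt(sum((xi-xbar)^2) * sum((yi-ybar)^2))
n = 4, xbar = 36/4 = 9, ybar = 32/4 = 8
Sxy = sum((xi-xbar)(yi-ybar)) = 41
Sxx = sum((xi-xbar)^2) = 46
Syy = sum((yi-ybar)^2) = 78
sqrt(Sxx*Syy) ≈ 59.899917
r = Sxy / sqrt(Sxx*Syy) = 41 / 59.899917 ≈ 0.684475

0.6845


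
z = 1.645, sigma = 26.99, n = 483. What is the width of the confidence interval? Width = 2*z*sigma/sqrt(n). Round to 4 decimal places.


width = 2*z*sigma/sqrt(n)
2*z*sigma = 2 * 1.645 * 26.99 = 88.7971
sqrt(483) ≈ 21.977261
width = 88.7971 / 21.977261 ≈ 4.040408

4.0404


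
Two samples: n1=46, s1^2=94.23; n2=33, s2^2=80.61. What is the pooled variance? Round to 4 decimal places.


sp^2 = ((n1-1)*s1^2 + (n2-1)*s2^2)/(n1+n2-2)
(n1-1)*s1^2 = 45 * 94.23 = 4240.35
(n2-1)*s2^2 = 32 * 80.61 = 2579.52
numerator = 4240.35 + 2579.52 = 6819.87
n1+n2-2 = 77
sp^2 = 6819.87 / 77 = 681987/7700 ≈ 88.569740

88.5697


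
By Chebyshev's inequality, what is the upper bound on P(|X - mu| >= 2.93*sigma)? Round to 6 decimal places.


P <= 1/k^2
k^2 = 2.93^2 = 8.5849
1/k^2 = 1 / 8.5849 ≈ 0.11648359

0.116484


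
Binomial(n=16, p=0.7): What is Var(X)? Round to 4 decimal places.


Var = n*p*(1-p) = 16 * 0.7 * 0.3 = 3.36

3.3600


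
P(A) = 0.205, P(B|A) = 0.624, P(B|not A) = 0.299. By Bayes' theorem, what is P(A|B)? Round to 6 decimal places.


P(A|B) = P(B|A)*P(A) / P(B), P(B) = P(B|A)*P(A) + P(B|not A)*P(not A)
P(B|A)*P(A) = 0.624 * 0.205 = 0.12792
P(B|not A)*P(not A) = 0.299 * 0.795 = 0.237705
P(B) = 0.12792 + 0.237705 = 0.365625
P(A|B) = 0.12792 / 0.365625 = 656/1875 ≈ 0.34986667

0.349867


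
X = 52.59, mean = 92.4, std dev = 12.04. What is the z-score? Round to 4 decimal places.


z = (X - mu) / sigma
X - mu = 52.59 - 92.4 = -39.81
z = -39.81 / 12.04 = -3981/1204 ≈ -3.306478

-3.3065


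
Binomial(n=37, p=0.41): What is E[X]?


E[X] = n*p = 37 * 0.41 = 15.17

15.17


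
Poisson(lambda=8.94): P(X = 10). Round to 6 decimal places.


P = e^(-lam) * lam^k / k!
e^(-8.94) ≈ 0.0001310410
lam^k = 8.94^10 ≈ 3261183136.708426
k! = 10! = 3628800
P = 0.0001310410 * 3261183136.708426 / 3628800 ≈ 0.117766

0.117766


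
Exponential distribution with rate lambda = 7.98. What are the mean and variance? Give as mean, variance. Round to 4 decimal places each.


mean = 1/lam, var = 1/lam^2
mean = 1 / 7.98 = 50/399 ≈ 0.125313
lam^2 = 7.98^2 = 63.6804
var = 1 / 63.6804 ≈ 0.015703

0.1253, 0.0157


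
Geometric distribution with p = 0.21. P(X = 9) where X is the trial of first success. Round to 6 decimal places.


P = (1-p)^(k-1) * p
(1-p)^(k-1) = 0.79^8 ≈ 0.1517109
P = 0.1517109 * 0.21 ≈ 0.03185929

0.031859


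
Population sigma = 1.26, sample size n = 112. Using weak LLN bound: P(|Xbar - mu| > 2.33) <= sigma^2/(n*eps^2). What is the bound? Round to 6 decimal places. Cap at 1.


bound = min(1, sigma^2/(n*eps^2))
sigma^2 = 1.26^2 = 1.5876
n*eps^2 = 112 * 2.33^2 = 112 * 5.4289 = 608.0368
sigma^2/(n*eps^2) = 1.5876 / 608.0368 ≈ 0.00261103

0.002611


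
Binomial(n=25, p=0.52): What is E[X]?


E[X] = n*p = 25 * 0.52 = 13

13


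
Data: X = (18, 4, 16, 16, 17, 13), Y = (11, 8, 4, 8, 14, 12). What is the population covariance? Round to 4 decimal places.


Cov = (1/n)*sum((xi-xbar)(yi-ybar))
n = 6, xbar = 84/6 = 14, ybar = 57/6 = 9.5
sum((xi-xbar)(yi-ybar)) = 18
Cov = 18 / 6 = 3

3.0000


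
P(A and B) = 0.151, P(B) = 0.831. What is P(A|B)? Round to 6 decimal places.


P(A|B) = P(A and B) / P(B) = 0.151 / 0.831 = 151/831 ≈ 0.18170878

0.181709


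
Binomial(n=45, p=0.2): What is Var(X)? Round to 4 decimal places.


Var = n*p*(1-p) = 45 * 0.2 * 0.8 = 7.2

7.2000


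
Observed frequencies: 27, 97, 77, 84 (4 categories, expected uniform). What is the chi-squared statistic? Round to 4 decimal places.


chi2 = sum((O-E)^2/E), E = total/4
total = 285, E = 285/4 = 71.25
(27 - 71.25)^2 / 71.25 = 1958.0625 / 71.25 = 10443/380 ≈ 27.481579
(97 - 71.25)^2 / 71.25 = 663.0625 / 71.25 = 10609/1140 ≈ 9.306140
(77 - 71.25)^2 / 71.25 = 33.0625 / 71.25 = 529/1140 ≈ 0.464035
(84 - 71.25)^2 / 71.25 = 162.5625 / 71.25 = 867/380 ≈ 2.281579
chi2 = 593/15 ≈ 39.533333

39.5333


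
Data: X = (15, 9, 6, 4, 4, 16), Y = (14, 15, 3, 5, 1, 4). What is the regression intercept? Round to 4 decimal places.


a = ybar - b*xbar, where b = sum((xi-xbar)(yi-ybar)) / sum((xi-xbar)^2)
n = 6, xbar = 54/6 = 9, ybar = 42/6 = 7
Sxy = sum((xi-xbar)(yi-ybar)) = 73
Sxx = sum((xi-xbar)^2) = 144
b = Sxy / Sxx = 73/144 ≈ 0.506944
a = 7 - 0.506944 * 9 = 2.4375

2.4375


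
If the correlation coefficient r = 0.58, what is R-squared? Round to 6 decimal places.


R^2 = r^2 = (0.58)^2 = 0.3364

0.336400


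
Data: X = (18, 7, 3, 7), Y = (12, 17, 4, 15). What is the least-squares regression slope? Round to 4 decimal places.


b = sum((xi-xbar)(yi-ybar)) / sum((xi-xbar)^2)
n = 4, xbar = 35/4 = 8.75, ybar = 48/4 = 12
Sxy = sum((xi-xbar)(yi-ybar)) = 32
Sxx = sum((xi-xbar)^2) = 124.75
b = Sxy / Sxx = 128/499 ≈ 0.256513

0.2565


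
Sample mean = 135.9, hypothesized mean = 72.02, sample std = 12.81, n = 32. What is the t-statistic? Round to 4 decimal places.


t = (xbar - mu0) / (s/sqrt(n))
xbar - mu0 = 135.9 - 72.02 = 63.88
sqrt(32) ≈ 5.65685425
s/sqrt(n) = 12.81 / 5.65685425 ≈ 2.26450947
t = 63.88 / 2.26450947 ≈ 28.209200

28.2092


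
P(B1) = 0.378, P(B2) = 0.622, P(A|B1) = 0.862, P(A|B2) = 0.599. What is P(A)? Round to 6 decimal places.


P(A) = P(A|B1)*P(B1) + P(A|B2)*P(B2)
P(A|B1)*P(B1) = 0.862 * 0.378 = 0.325836
P(A|B2)*P(B2) = 0.599 * 0.622 = 0.372578
P(A) = 0.325836 + 0.372578 = 0.698414

0.698414


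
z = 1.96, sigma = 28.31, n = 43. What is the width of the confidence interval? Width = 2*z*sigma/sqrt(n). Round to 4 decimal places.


width = 2*z*sigma/sqrt(n)
2*z*sigma = 2 * 1.96 * 28.31 = 110.9752
sqrt(43) ≈ 6.557439
width = 110.9752 / 6.557439 ≈ 16.923559

16.9236


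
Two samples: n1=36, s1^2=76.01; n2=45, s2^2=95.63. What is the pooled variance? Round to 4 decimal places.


sp^2 = ((n1-1)*s1^2 + (n2-1)*s2^2)/(n1+n2-2)
(n1-1)*s1^2 = 35 * 76.01 = 2660.35
(n2-1)*s2^2 = 44 * 95.63 = 4207.72
numerator = 2660.35 + 4207.72 = 6868.07
n1+n2-2 = 79
sp^2 = 6868.07 / 79 = 686807/7900 ≈ 86.937595

86.9376


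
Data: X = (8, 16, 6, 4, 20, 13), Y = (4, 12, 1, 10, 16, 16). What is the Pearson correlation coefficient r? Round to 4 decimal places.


r = sum((xi-xbar)(yi-ybar)) / sqrt(sum((xi-xbar)^2) * sum((yi-ybar)^2))
n = 6, xbar = 67/6 ≈ 11.166667, ybar = 59/6 ≈ 9.833333
Sxy = sum((xi-xbar)(yi-ybar)) = 835/6 ≈ 139.166667
Sxx = sum((xi-xbar)^2) = 1157/6 ≈ 192.833333
Syy = sum((yi-ybar)^2) = 1157/6 ≈ 192.833333
sqrt(Sxx*Syy) = 1157/6 ≈ 192.833333
r = Sxy / sqrt(Sxx*Syy) = 139.166667 / 192.833333 = 835/1157 ≈ 0.721694

0.7217


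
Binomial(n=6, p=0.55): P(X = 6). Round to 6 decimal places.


P = C(n,k) * p^k * (1-p)^(n-k)
C(6,6) = 1
p^k = 0.55^6 ≈ 0.02768064
(1-p)^(n-k) = 0.45^0 = 1
P = 1 * 0.02768064 * 1 ≈ 0.027681

0.027681


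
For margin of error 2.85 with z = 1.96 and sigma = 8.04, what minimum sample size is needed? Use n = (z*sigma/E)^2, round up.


z*sigma/E = 1.96 * 8.04 / 2.85 = 13132/2375 ≈ 5.529263
(z*sigma/E)^2 ≈ 30.572751
round up: n = 31

31


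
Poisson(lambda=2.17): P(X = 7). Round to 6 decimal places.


P = e^(-lam) * lam^k / k!
e^(-2.17) ≈ 0.1141776
lam^k = 2.17^7 ≈ 226.578208
k! = 7! = 5040
P = 0.1141776 * 226.578208 / 5040 ≈ 0.005133

0.005133


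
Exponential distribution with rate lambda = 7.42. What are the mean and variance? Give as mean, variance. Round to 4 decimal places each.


mean = 1/lam, var = 1/lam^2
mean = 1 / 7.42 = 50/371 ≈ 0.134771
lam^2 = 7.42^2 = 55.0564
var = 1 / 55.0564 ≈ 0.018163

0.1348, 0.0182


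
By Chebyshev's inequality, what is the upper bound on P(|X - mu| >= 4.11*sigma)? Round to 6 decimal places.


P <= 1/k^2
k^2 = 4.11^2 = 16.8921
1/k^2 = 1 / 16.8921 ≈ 0.05919927

0.059199


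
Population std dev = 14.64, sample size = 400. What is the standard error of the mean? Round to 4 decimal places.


SE = sigma / sqrt(n)
sqrt(400) = 20
SE = 14.64 / 20 = 0.732

0.7320


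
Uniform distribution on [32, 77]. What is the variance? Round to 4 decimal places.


Var = (b-a)^2 / 12
(b-a)^2 = (77 - 32)^2 = 2025
Var = 2025/12 = 168.75

168.7500


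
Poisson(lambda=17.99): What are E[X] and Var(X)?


E[X] = Var(X) = lambda = 17.99

17.99, 17.99


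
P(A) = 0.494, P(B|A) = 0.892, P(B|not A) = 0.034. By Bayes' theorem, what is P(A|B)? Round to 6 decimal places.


P(A|B) = P(B|A)*P(A) / P(B), P(B) = P(B|A)*P(A) + P(B|not A)*P(not A)
P(B|A)*P(A) = 0.892 * 0.494 = 0.440648
P(B|not A)*P(not A) = 0.034 * 0.506 = 0.017204
P(B) = 0.440648 + 0.017204 = 0.457852
P(A|B) = 0.440648 / 0.457852 ≈ 0.96242454

0.962425


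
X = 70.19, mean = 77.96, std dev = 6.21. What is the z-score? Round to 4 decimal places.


z = (X - mu) / sigma
X - mu = 70.19 - 77.96 = -7.77
z = -7.77 / 6.21 = -259/207 ≈ -1.251208

-1.2512


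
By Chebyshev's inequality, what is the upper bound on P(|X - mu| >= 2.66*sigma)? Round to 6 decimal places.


P <= 1/k^2
k^2 = 2.66^2 = 7.0756
1/k^2 = 1 / 7.0756 ≈ 0.14133077

0.141331


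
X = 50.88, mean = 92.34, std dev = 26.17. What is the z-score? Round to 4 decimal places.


z = (X - mu) / sigma
X - mu = 50.88 - 92.34 = -41.46
z = -41.46 / 26.17 = -4146/2617 ≈ -1.584257

-1.5843


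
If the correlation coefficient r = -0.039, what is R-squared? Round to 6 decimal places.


R^2 = r^2 = (-0.039)^2 = 0.001521

0.001521


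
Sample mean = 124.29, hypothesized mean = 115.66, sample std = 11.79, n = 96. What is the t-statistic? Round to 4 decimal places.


t = (xbar - mu0) / (s/sqrt(n))
xbar - mu0 = 124.29 - 115.66 = 8.63
sqrt(96) ≈ 9.79795897
s/sqrt(n) = 11.79 / 9.79795897 ≈ 1.20331184
t = 8.63 / 1.20331184 ≈ 7.171873

7.1719


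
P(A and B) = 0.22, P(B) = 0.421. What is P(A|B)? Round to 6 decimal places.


P(A|B) = P(A and B) / P(B) = 0.22 / 0.421 = 220/421 ≈ 0.52256532

0.522565


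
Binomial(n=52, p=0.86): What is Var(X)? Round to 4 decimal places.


Var = n*p*(1-p) = 52 * 0.86 * 0.14 = 6.2608

6.2608


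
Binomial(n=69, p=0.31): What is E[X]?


E[X] = n*p = 69 * 0.31 = 21.39

21.39


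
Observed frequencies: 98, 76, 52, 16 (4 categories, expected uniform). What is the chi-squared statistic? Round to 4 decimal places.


chi2 = sum((O-E)^2/E), E = total/4
total = 242, E = 242/4 = 60.5
(98 - 60.5)^2 / 60.5 = 1406.25 / 60.5 = 5625/242 ≈ 23.243802
(76 - 60.5)^2 / 60.5 = 240.25 / 60.5 = 961/242 ≈ 3.971074
(52 - 60.5)^2 / 60.5 = 72.25 / 60.5 = 289/242 ≈ 1.194215
(16 - 60.5)^2 / 60.5 = 1980.25 / 60.5 = 7921/242 ≈ 32.731405
chi2 = 7398/121 ≈ 61.140496

61.1405


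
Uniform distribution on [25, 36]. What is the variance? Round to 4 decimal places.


Var = (b-a)^2 / 12
(b-a)^2 = (36 - 25)^2 = 121
Var = 121/12 ≈ 10.083333

10.0833


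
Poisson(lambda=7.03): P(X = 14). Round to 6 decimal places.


P = e^(-lam) * lam^k / k!
e^(-7.03) ≈ 0.0008849318
lam^k = 7.03^14 ≈ 720069722818.517504
k! = 14! = 87178291200
P = 0.0008849318 * 720069722818.517504 / 87178291200 ≈ 0.007309

0.007309
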